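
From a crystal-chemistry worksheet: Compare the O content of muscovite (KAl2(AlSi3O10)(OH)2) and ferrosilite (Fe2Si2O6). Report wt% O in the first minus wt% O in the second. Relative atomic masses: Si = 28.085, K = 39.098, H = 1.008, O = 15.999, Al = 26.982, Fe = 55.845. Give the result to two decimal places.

First mineral: 191.988 g O in 398.303 g formula = 48.20 wt% O.
Second mineral: 95.994 g O in 263.854 g formula = 36.38 wt% O.
48.20% − 36.38% gives a difference of 11.82 percentage points.

11.82 percentage points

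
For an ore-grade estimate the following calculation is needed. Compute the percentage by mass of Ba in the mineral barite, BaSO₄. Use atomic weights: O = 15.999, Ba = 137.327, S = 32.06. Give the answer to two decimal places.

M(BaSO₄) = 233.383 g/mol.
Ba contributes 1 × 137.327 = 137.327 g per mole.
137.327/233.383 = 0.5884 → 58.84%.

58.84 wt%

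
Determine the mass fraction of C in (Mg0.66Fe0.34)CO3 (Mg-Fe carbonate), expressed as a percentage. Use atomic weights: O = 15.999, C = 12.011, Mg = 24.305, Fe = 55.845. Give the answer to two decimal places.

12.64 weight percent

Formula mass = 0.66×24.305 + 0.34×55.845 + 1×12.011 + 3×15.999 = 95.037 g/mol, of which 12.011 g is C.
So C makes up 12.011/95.037 = 0.1264 of the mass, i.e. 12.64%.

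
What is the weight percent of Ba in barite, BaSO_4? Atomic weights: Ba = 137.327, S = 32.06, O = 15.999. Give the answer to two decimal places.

Formula mass = 1·137.327 + 1·32.06 + 4·15.999 = 233.383 g/mol, of which 137.327 g is Ba.
So Ba makes up 137.327/233.383 = 0.5884 of the mass, i.e. 58.84%.

58.84 wt%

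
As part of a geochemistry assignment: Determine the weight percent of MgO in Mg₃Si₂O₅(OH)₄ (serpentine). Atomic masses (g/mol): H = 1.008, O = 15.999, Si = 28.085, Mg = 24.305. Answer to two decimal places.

Formula mass = 277.108 g/mol.
3 Mg → 3.0000 mol MgO per formula unit; M(MgO) = 40.304, so MgO mass = 120.912 g.
120.912/277.108 × 100 = 43.63 wt%.

43.63 wt%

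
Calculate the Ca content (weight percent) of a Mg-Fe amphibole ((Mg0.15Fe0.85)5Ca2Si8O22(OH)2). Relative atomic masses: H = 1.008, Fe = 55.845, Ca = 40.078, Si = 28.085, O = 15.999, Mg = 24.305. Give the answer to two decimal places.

Molar mass of (Mg0.15Fe0.85)5Ca2Si8O22(OH)2: 0.75*24.305 + 4.25*55.845 + 2*40.078 + 8*28.085 + 24*15.999 + 2*1.008 = 946.398 g/mol.
Mass of Ca per formula unit: 2 × 40.078 = 80.156 g.
Weight fraction Ca = 80.156 / 946.398 = 0.0847.

8.47 weight percent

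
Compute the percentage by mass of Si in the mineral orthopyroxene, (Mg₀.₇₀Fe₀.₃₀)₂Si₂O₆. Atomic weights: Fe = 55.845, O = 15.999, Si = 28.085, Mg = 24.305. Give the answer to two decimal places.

25.57 weight percent

Molar mass of (Mg₀.₇₀Fe₀.₃₀)₂Si₂O₆: 1.40·24.305 + 0.60·55.845 + 2·28.085 + 6·15.999 = 219.698 g/mol.
Mass of Si per formula unit: 2 × 28.085 = 56.170 g.
Weight fraction Si = 56.170 / 219.698 = 0.2557.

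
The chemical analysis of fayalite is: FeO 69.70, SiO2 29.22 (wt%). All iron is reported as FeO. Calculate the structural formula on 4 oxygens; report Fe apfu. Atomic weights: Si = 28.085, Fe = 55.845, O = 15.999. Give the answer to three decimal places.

1.997 Fe apfu

69.70 wt% FeO ÷ 71.844 g/mol = 0.97016 mol, giving 0.97016 Fe and 0.97016 O.
29.22 wt% SiO2 ÷ 60.083 g/mol = 0.48633 mol, giving 0.48633 Si and 0.97266 O.
Oxygen sums to 1.94282; scaling by 4/1.94282 = 2.05886 puts the formula on 4 O.
Fe: 0.97016 × 2.05886 = 1.997 atoms per formula unit.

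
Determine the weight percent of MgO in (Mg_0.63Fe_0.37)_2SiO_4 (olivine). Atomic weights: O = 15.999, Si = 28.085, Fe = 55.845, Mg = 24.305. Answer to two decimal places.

M((Mg_0.63Fe_0.37)_2SiO_4) = 164.031 g/mol; M(MgO) = 40.304 g/mol.
Moles MgO per formula unit = 1.26 Mg ÷ 1 = 1.2600.
MgO fraction = (1.2600 × 40.304) / 164.031 = 50.783/164.031 = 0.3096.

30.96 wt%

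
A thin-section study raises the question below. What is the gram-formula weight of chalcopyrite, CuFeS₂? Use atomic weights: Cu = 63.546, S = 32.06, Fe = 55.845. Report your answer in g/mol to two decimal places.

183.51 g/mol

M = 1×63.546 + 1×55.845 + 2×32.06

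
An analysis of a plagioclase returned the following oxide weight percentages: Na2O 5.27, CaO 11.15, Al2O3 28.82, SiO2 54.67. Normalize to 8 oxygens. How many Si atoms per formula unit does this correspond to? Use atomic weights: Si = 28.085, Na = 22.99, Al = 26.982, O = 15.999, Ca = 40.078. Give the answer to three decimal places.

2.466 Si apfu

Na2O (M=61.979): mol = 0.08503; Na = 0.17006, O = 0.08503.
CaO (M=56.077): mol = 0.19883; Ca = 0.19883, O = 0.19883.
Al2O3 (M=101.961): mol = 0.28266; Al = 0.56532, O = 0.84798.
SiO2 (M=60.083): mol = 0.90991; Si = 0.90991, O = 1.81982.
ΣO = 2.95166; factor = 8/ΣO = 2.71034.
Si apfu = 0.90991 × 2.71034 = 2.466.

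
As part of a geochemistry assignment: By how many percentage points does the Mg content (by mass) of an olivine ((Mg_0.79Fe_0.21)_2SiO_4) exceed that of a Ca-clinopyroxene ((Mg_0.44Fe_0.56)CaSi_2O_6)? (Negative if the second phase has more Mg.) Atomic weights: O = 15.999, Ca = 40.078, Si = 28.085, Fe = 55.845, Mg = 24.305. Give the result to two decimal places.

20.38 percentage points

M((Mg_0.79Fe_0.21)_2SiO_4) = 153.938 g/mol, so wt% Mg = 38.402/153.938 × 100 = 24.95%.
M((Mg_0.44Fe_0.56)CaSi_2O_6) = 234.209 g/mol, so wt% Mg = 10.694/234.209 × 100 = 4.57%.
24.95 − 4.57 = 20.38 pp.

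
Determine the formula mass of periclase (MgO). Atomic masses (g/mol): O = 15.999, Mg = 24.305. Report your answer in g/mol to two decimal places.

40.30 g/mol

M = 1×24.305 + 1×15.999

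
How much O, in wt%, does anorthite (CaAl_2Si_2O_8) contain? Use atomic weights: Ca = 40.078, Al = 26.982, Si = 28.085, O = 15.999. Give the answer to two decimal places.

46.01 wt%

M(CaAl_2Si_2O_8) = 278.204 g/mol.
O contributes 8 × 15.999 = 127.992 g per mole.
127.992/278.204 = 0.4601 → 46.01%.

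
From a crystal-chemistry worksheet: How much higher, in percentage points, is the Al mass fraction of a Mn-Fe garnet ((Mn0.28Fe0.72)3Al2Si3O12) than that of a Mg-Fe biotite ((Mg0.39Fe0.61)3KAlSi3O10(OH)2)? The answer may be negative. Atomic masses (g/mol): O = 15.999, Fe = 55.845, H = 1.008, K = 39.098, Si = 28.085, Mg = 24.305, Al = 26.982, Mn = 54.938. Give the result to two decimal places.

Al in (Mn0.28Fe0.72)3Al2Si3O12: molar mass 496.980 g/mol; 2×26.982 = 53.964 g → 10.86 wt%.
Al in (Mg0.39Fe0.61)3KAlSi3O10(OH)2: molar mass 474.972 g/mol; 1×26.982 = 26.982 g → 5.68 wt%.
Difference = 10.86 − 5.68 = 5.18 percentage points.

5.18 percentage points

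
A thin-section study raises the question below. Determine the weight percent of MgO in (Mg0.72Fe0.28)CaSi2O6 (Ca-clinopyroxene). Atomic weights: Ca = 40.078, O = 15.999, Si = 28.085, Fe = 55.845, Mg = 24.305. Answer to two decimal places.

12.88 wt%

M((Mg0.72Fe0.28)CaSi2O6) = 225.378 g/mol; M(MgO) = 40.304 g/mol.
Moles MgO per formula unit = 0.72 Mg ÷ 1 = 0.7200.
MgO fraction = (0.7200 × 40.304) / 225.378 = 29.019/225.378 = 0.1288.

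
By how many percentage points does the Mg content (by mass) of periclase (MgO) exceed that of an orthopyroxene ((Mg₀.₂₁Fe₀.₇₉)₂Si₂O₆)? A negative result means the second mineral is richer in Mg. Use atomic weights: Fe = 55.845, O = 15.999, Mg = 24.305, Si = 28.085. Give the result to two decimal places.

M(MgO) = 40.304 g/mol, so wt% Mg = 24.305/40.304 × 100 = 60.30%.
M((Mg₀.₂₁Fe₀.₇₉)₂Si₂O₆) = 250.607 g/mol, so wt% Mg = 10.208/250.607 × 100 = 4.07%.
60.30 − 4.07 = 56.23 pp.

56.23 percentage points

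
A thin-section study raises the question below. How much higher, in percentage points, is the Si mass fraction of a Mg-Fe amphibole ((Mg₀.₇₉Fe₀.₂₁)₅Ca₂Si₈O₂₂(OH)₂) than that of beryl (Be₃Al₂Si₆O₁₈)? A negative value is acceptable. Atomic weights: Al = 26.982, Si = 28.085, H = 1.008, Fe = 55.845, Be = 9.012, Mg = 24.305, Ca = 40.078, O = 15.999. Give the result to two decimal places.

-4.78 percentage points

Si in (Mg₀.₇₉Fe₀.₂₁)₅Ca₂Si₈O₂₂(OH)₂: molar mass 845.470 g/mol; 8×28.085 = 224.680 g → 26.57 wt%.
Si in Be₃Al₂Si₆O₁₈: molar mass 537.492 g/mol; 6×28.085 = 168.510 g → 31.35 wt%.
Difference = 26.57 − 31.35 = -4.78 percentage points.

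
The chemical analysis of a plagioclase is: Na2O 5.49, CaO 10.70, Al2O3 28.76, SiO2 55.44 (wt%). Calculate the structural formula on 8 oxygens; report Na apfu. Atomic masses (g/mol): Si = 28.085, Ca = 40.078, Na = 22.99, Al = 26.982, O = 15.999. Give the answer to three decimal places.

Na2O: 5.49/61.979 = 0.08858 mol → 0.17716 mol Na, 0.08858 mol O.
CaO: 10.70/56.077 = 0.19081 mol → 0.19081 mol Ca, 0.19081 mol O.
Al2O3: 28.76/101.961 = 0.28207 mol → 0.56414 mol Al, 0.84621 mol O.
SiO2: 55.44/60.083 = 0.92272 mol → 0.92272 mol Si, 1.84544 mol O.
Total oxygen = 2.97104 mol. Normalization factor = 8/2.97104 = 2.69266.
Na per 8 O = 0.17716 × 2.69266 = 0.477.

0.477 Na apfu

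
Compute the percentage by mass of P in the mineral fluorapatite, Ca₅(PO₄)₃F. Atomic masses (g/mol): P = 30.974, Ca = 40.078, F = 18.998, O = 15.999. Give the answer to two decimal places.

18.43 wt%

Molar mass of Ca₅(PO₄)₃F: 5·40.078 + 3·30.974 + 12·15.999 + 1·18.998 = 504.298 g/mol.
Mass of P per formula unit: 3 × 30.974 = 92.922 g.
Weight fraction P = 92.922 / 504.298 = 0.1843.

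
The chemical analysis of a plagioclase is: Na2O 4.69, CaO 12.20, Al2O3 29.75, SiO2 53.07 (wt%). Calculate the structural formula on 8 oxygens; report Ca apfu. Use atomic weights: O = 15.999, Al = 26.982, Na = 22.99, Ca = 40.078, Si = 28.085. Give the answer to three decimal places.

Na2O: 4.69/61.979 = 0.07567 mol → 0.15134 mol Na, 0.07567 mol O.
CaO: 12.20/56.077 = 0.21756 mol → 0.21756 mol Ca, 0.21756 mol O.
Al2O3: 29.75/101.961 = 0.29178 mol → 0.58356 mol Al, 0.87534 mol O.
SiO2: 53.07/60.083 = 0.88328 mol → 0.88328 mol Si, 1.76656 mol O.
Total oxygen = 2.93513 mol. Normalization factor = 8/2.93513 = 2.72560.
Ca per 8 O = 0.21756 × 2.72560 = 0.593.

0.593 Ca apfu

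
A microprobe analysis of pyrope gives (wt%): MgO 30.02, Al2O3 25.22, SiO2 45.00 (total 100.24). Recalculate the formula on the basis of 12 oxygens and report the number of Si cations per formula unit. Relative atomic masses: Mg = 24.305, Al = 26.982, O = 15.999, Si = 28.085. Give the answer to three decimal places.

3.011 Si apfu

MgO (M=40.304): mol = 0.74484; Mg = 0.74484, O = 0.74484.
Al2O3 (M=101.961): mol = 0.24735; Al = 0.49470, O = 0.74205.
SiO2 (M=60.083): mol = 0.74896; Si = 0.74896, O = 1.49792.
ΣO = 2.98481; factor = 12/ΣO = 4.02036.
Si apfu = 0.74896 × 4.02036 = 3.011.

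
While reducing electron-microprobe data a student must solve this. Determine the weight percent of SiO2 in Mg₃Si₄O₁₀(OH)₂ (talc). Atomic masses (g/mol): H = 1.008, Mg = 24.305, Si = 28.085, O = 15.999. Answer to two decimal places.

Formula mass = 379.259 g/mol.
4 Si → 4.0000 mol SiO2 per formula unit; M(SiO2) = 60.083, so SiO2 mass = 240.332 g.
240.332/379.259 × 100 = 63.37 wt%.

63.37 wt%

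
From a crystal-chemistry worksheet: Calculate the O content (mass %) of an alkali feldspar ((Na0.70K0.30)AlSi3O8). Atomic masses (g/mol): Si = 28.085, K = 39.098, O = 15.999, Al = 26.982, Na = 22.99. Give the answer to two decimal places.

47.93 mass %

M((Na0.70K0.30)AlSi3O8) = 267.051 g/mol.
O contributes 8 × 15.999 = 127.992 g per mole.
127.992/267.051 = 0.4793 → 47.93%.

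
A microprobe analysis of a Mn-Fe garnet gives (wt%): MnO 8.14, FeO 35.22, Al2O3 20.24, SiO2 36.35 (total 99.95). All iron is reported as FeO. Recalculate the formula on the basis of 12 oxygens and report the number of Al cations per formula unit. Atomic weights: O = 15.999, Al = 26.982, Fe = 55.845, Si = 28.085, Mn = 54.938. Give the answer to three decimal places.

8.14 wt% MnO ÷ 70.937 g/mol = 0.11475 mol, giving 0.11475 Mn and 0.11475 O.
35.22 wt% FeO ÷ 71.844 g/mol = 0.49023 mol, giving 0.49023 Fe and 0.49023 O.
20.24 wt% Al2O3 ÷ 101.961 g/mol = 0.19851 mol, giving 0.39702 Al and 0.59553 O.
36.35 wt% SiO2 ÷ 60.083 g/mol = 0.60500 mol, giving 0.60500 Si and 1.21000 O.
Oxygen sums to 2.41051; scaling by 12/2.41051 = 4.97820 puts the formula on 12 O.
Al: 0.39702 × 4.97820 = 1.976 atoms per formula unit.

1.976 Al apfu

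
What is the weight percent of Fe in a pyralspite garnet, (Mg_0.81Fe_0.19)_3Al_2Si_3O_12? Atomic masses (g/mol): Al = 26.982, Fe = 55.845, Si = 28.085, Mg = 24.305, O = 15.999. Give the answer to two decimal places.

7.56 weight percent

Molar mass of (Mg_0.81Fe_0.19)_3Al_2Si_3O_12: 2.43*24.305 + 0.57*55.845 + 2*26.982 + 3*28.085 + 12*15.999 = 421.100 g/mol.
Mass of Fe per formula unit: 0.57 × 55.845 = 31.832 g.
Weight fraction Fe = 31.832 / 421.100 = 0.0756.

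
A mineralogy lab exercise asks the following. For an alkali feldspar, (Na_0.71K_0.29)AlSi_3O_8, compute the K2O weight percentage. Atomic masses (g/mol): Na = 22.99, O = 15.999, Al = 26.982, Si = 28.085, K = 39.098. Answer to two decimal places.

5.12 wt%

Formula mass = 266.890 g/mol.
0.29 K → 0.1450 mol K2O per formula unit; M(K2O) = 94.195, so K2O mass = 13.658 g.
13.658/266.890 × 100 = 5.12 wt%.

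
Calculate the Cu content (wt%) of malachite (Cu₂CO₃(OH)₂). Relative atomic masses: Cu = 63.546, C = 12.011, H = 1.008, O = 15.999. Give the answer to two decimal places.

Molar mass of Cu₂CO₃(OH)₂: 2*63.546 + 1*12.011 + 5*15.999 + 2*1.008 = 221.114 g/mol.
Mass of Cu per formula unit: 2 × 63.546 = 127.092 g.
Weight fraction Cu = 127.092 / 221.114 = 0.5748.

57.48 wt%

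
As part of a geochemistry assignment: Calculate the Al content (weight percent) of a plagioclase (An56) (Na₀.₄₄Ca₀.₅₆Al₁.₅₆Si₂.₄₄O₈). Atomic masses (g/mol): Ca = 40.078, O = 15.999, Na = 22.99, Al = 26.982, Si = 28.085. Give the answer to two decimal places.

15.52 weight percent

Formula mass = 0.44·22.99 + 0.56·40.078 + 1.56·26.982 + 2.44·28.085 + 8·15.999 = 271.171 g/mol, of which 42.092 g is Al.
So Al makes up 42.092/271.171 = 0.1552 of the mass, i.e. 15.52%.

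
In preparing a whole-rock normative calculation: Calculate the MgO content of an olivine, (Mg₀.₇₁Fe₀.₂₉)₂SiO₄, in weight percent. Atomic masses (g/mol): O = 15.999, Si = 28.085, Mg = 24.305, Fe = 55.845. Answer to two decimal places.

Molar mass of (Mg₀.₇₁Fe₀.₂₉)₂SiO₄ = 1.42*24.305 + 0.58*55.845 + 1*28.085 + 4*15.999 = 158.984 g/mol.
Each formula unit contains 1.42 Mg, equivalent to 1.42/1 = 1.4200 mol MgO.
M(MgO) = 1×24.305 + 1×15.999 = 40.304 g/mol.
Mass of MgO per formula unit = 1.4200 × 40.304 = 57.232 g.
MgO wt% = 57.232 / 158.984 × 100 = 36.00%.

36.00 wt%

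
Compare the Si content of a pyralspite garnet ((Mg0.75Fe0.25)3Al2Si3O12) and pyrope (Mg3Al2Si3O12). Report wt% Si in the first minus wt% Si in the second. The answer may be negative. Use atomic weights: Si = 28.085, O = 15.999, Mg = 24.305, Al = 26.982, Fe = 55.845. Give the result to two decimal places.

-1.16 percentage points

First mineral: 84.255 g Si in 426.777 g formula = 19.74 wt% Si.
Second mineral: 84.255 g Si in 403.122 g formula = 20.90 wt% Si.
19.74% − 20.90% gives a difference of -1.16 percentage points.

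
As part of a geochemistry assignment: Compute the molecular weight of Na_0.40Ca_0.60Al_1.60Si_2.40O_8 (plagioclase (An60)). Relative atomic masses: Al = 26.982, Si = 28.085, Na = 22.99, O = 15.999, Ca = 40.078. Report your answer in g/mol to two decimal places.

Na: 0.40 × 22.99 = 9.1960
Ca: 0.60 × 40.078 = 24.0468
Al: 1.60 × 26.982 = 43.1712
Si: 2.40 × 28.085 = 67.4040
O: 8 × 15.999 = 127.9920
Summing the contributions gives the formula mass.

271.81 g/mol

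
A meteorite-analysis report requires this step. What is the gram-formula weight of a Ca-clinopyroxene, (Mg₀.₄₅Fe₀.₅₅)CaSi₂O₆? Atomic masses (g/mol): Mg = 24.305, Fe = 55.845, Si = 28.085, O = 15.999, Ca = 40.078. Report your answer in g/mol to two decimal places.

233.89 g/mol

The formula mass is the sum 0.45·24.305 + 0.55·55.845 + 1·40.078 + 2·28.085 + 6·15.999.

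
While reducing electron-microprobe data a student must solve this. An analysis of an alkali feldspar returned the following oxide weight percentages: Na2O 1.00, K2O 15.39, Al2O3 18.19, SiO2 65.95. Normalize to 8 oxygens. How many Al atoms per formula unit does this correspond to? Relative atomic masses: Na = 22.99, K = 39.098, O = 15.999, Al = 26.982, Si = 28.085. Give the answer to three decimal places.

0.981 Al apfu

1.00 wt% Na2O ÷ 61.979 g/mol = 0.01613 mol, giving 0.03226 Na and 0.01613 O.
15.39 wt% K2O ÷ 94.195 g/mol = 0.16338 mol, giving 0.32676 K and 0.16338 O.
18.19 wt% Al2O3 ÷ 101.961 g/mol = 0.17840 mol, giving 0.35680 Al and 0.53520 O.
65.95 wt% SiO2 ÷ 60.083 g/mol = 1.09765 mol, giving 1.09765 Si and 2.19530 O.
Oxygen sums to 2.91001; scaling by 8/2.91001 = 2.74913 puts the formula on 8 O.
Al: 0.35680 × 2.74913 = 0.981 atoms per formula unit.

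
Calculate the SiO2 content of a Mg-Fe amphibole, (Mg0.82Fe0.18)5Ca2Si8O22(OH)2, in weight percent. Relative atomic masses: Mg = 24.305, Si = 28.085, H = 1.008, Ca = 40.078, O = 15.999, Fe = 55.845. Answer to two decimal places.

Formula mass = 840.739 g/mol.
8 Si → 8.0000 mol SiO2 per formula unit; M(SiO2) = 60.083, so SiO2 mass = 480.664 g.
480.664/840.739 × 100 = 57.17 wt%.

57.17 wt%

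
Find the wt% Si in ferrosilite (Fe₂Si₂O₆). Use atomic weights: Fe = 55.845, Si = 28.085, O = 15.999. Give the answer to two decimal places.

Formula mass = 2*55.845 + 2*28.085 + 6*15.999 = 263.854 g/mol, of which 56.170 g is Si.
So Si makes up 56.170/263.854 = 0.2129 of the mass, i.e. 21.29%.

21.29 weight percent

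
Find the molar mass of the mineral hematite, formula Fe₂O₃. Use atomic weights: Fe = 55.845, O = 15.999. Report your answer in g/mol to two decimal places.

159.69 g/mol

M = 2·55.845 + 3·15.999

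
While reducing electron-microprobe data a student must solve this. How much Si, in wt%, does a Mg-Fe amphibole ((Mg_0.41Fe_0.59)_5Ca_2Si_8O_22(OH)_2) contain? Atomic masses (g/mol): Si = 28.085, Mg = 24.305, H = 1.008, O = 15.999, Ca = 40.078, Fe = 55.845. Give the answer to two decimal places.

M((Mg_0.41Fe_0.59)_5Ca_2Si_8O_22(OH)_2) = 905.396 g/mol.
Si contributes 8 × 28.085 = 224.680 g per mole.
224.680/905.396 = 0.2482 → 24.82%.

24.82 wt%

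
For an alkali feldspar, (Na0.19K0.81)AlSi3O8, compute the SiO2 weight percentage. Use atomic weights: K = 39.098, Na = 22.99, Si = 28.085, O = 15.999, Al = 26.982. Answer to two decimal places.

Molar mass of (Na0.19K0.81)AlSi3O8 = 0.19×22.99 + 0.81×39.098 + 1×26.982 + 3×28.085 + 8×15.999 = 275.266 g/mol.
Each formula unit contains 3 Si, equivalent to 3/1 = 3.0000 mol SiO2.
M(SiO2) = 1×28.085 + 2×15.999 = 60.083 g/mol.
Mass of SiO2 per formula unit = 3.0000 × 60.083 = 180.249 g.
SiO2 wt% = 180.249 / 275.266 × 100 = 65.48%.

65.48 wt%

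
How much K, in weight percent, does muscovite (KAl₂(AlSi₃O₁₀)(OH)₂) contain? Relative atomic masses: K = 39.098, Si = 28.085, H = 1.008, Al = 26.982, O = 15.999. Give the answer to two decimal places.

9.82 weight percent

Molar mass of KAl₂(AlSi₃O₁₀)(OH)₂: 1·39.098 + 3·26.982 + 3·28.085 + 12·15.999 + 2·1.008 = 398.303 g/mol.
Mass of K per formula unit: 1 × 39.098 = 39.098 g.
Weight fraction K = 39.098 / 398.303 = 0.0982.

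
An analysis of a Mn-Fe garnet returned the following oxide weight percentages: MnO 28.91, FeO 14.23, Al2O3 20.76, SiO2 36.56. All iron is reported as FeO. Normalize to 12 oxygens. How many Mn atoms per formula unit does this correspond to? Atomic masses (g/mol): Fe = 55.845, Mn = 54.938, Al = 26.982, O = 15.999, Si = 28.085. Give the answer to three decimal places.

2.010 Mn apfu

MnO (M=70.937): mol = 0.40754; Mn = 0.40754, O = 0.40754.
FeO (M=71.844): mol = 0.19807; Fe = 0.19807, O = 0.19807.
Al2O3 (M=101.961): mol = 0.20361; Al = 0.40722, O = 0.61083.
SiO2 (M=60.083): mol = 0.60849; Si = 0.60849, O = 1.21698.
ΣO = 2.43342; factor = 12/ΣO = 4.93133.
Mn apfu = 0.40754 × 4.93133 = 2.010.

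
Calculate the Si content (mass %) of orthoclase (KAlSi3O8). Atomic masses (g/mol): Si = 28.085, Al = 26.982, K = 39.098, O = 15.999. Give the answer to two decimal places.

30.27 mass %

M(KAlSi3O8) = 278.327 g/mol.
Si contributes 3 × 28.085 = 84.255 g per mole.
84.255/278.327 = 0.3027 → 30.27%.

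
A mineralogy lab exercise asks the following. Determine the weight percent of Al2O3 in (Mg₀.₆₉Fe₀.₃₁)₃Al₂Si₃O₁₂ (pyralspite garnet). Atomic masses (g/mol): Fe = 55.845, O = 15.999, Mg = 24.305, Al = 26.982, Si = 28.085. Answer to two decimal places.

Molar mass of (Mg₀.₆₉Fe₀.₃₁)₃Al₂Si₃O₁₂ = 2.07×24.305 + 0.93×55.845 + 2×26.982 + 3×28.085 + 12×15.999 = 432.454 g/mol.
Each formula unit contains 2 Al, equivalent to 2/2 = 1.0000 mol Al2O3.
M(Al2O3) = 2×26.982 + 3×15.999 = 101.961 g/mol.
Mass of Al2O3 per formula unit = 1.0000 × 101.961 = 101.961 g.
Al2O3 wt% = 101.961 / 432.454 × 100 = 23.58%.

23.58 wt%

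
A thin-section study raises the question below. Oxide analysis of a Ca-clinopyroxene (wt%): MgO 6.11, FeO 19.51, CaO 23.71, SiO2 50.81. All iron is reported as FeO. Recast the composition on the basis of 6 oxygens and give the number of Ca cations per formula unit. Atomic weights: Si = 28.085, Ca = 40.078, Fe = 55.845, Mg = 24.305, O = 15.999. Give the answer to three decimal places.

1.000 Ca apfu

MgO: 6.11/40.304 = 0.15160 mol → 0.15160 mol Mg, 0.15160 mol O.
FeO: 19.51/71.844 = 0.27156 mol → 0.27156 mol Fe, 0.27156 mol O.
CaO: 23.71/56.077 = 0.42281 mol → 0.42281 mol Ca, 0.42281 mol O.
SiO2: 50.81/60.083 = 0.84566 mol → 0.84566 mol Si, 1.69132 mol O.
Total oxygen = 2.53729 mol. Normalization factor = 6/2.53729 = 2.36473.
Ca per 6 O = 0.42281 × 2.36473 = 1.000.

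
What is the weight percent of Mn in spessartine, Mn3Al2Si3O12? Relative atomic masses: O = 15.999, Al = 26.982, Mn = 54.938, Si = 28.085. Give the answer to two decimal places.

Formula mass = 3*54.938 + 2*26.982 + 3*28.085 + 12*15.999 = 495.021 g/mol, of which 164.814 g is Mn.
So Mn makes up 164.814/495.021 = 0.3329 of the mass, i.e. 33.29%.

33.29 wt%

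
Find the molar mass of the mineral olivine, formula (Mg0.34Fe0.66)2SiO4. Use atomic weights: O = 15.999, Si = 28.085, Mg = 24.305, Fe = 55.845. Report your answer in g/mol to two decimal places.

M = 0.68×24.305 + 1.32×55.845 + 1×28.085 + 4×15.999

182.32 g/mol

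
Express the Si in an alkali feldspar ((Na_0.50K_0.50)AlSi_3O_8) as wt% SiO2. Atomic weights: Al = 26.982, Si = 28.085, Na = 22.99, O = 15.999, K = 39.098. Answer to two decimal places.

66.69 wt%

M((Na_0.50K_0.50)AlSi_3O_8) = 270.273 g/mol; M(SiO2) = 60.083 g/mol.
Moles SiO2 per formula unit = 3 Si ÷ 1 = 3.0000.
SiO2 fraction = (3.0000 × 60.083) / 270.273 = 180.249/270.273 = 0.6669.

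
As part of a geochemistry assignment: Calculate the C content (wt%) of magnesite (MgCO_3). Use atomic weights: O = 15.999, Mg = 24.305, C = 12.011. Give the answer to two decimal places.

Molar mass of MgCO_3: 1*24.305 + 1*12.011 + 3*15.999 = 84.313 g/mol.
Mass of C per formula unit: 1 × 12.011 = 12.011 g.
Weight fraction C = 12.011 / 84.313 = 0.1425.

14.25 wt%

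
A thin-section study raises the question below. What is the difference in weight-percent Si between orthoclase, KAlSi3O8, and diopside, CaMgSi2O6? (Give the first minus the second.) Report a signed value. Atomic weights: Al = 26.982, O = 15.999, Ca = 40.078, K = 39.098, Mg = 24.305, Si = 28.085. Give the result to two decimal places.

First mineral: 84.255 g Si in 278.327 g formula = 30.27 wt% Si.
Second mineral: 56.170 g Si in 216.547 g formula = 25.94 wt% Si.
30.27% − 25.94% gives a difference of 4.33 percentage points.

4.33 percentage points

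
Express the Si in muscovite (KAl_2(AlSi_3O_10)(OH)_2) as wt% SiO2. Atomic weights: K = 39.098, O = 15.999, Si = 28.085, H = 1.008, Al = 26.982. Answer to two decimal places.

Molar mass of KAl_2(AlSi_3O_10)(OH)_2 = 1·39.098 + 3·26.982 + 3·28.085 + 12·15.999 + 2·1.008 = 398.303 g/mol.
Each formula unit contains 3 Si, equivalent to 3/1 = 3.0000 mol SiO2.
M(SiO2) = 1×28.085 + 2×15.999 = 60.083 g/mol.
Mass of SiO2 per formula unit = 3.0000 × 60.083 = 180.249 g.
SiO2 wt% = 180.249 / 398.303 × 100 = 45.25%.

45.25 wt%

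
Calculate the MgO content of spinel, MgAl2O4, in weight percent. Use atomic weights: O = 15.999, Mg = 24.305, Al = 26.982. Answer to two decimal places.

28.33 wt%

Formula mass = 142.265 g/mol.
1 Mg → 1.0000 mol MgO per formula unit; M(MgO) = 40.304, so MgO mass = 40.304 g.
40.304/142.265 × 100 = 28.33 wt%.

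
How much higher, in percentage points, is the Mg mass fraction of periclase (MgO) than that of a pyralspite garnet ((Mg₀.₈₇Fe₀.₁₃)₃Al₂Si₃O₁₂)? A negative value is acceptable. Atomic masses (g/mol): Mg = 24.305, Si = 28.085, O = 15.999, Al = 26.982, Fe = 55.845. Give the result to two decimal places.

M(MgO) = 40.304 g/mol, so wt% Mg = 24.305/40.304 × 100 = 60.30%.
M((Mg₀.₈₇Fe₀.₁₃)₃Al₂Si₃O₁₂) = 415.423 g/mol, so wt% Mg = 63.436/415.423 × 100 = 15.27%.
60.30 − 15.27 = 45.03 pp.

45.03 percentage points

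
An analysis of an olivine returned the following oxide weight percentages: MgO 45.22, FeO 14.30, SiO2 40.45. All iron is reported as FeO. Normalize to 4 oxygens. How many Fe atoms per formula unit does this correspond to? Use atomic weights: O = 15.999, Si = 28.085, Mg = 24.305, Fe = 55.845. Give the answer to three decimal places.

MgO (M=40.304): mol = 1.12197; Mg = 1.12197, O = 1.12197.
FeO (M=71.844): mol = 0.19904; Fe = 0.19904, O = 0.19904.
SiO2 (M=60.083): mol = 0.67324; Si = 0.67324, O = 1.34648.
ΣO = 2.66749; factor = 4/ΣO = 1.49954.
Fe apfu = 0.19904 × 1.49954 = 0.298.

0.298 Fe apfu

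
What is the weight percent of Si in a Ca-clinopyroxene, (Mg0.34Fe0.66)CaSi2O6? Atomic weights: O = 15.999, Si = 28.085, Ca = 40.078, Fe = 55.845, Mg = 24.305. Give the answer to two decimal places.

M((Mg0.34Fe0.66)CaSi2O6) = 237.363 g/mol.
Si contributes 2 × 28.085 = 56.170 g per mole.
56.170/237.363 = 0.2366 → 23.66%.

23.66 wt%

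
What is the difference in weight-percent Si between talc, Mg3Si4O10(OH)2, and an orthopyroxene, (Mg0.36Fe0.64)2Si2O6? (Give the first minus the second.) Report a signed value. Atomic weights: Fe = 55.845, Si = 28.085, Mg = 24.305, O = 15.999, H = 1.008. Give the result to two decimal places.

M(Mg3Si4O10(OH)2) = 379.259 g/mol, so wt% Si = 112.340/379.259 × 100 = 29.62%.
M((Mg0.36Fe0.64)2Si2O6) = 241.145 g/mol, so wt% Si = 56.170/241.145 × 100 = 23.29%.
29.62 − 23.29 = 6.33 pp.

6.33 percentage points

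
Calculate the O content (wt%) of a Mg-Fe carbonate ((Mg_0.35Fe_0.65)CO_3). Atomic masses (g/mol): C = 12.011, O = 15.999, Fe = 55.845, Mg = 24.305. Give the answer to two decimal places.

Formula mass = 0.35*24.305 + 0.65*55.845 + 1*12.011 + 3*15.999 = 104.814 g/mol, of which 47.997 g is O.
So O makes up 47.997/104.814 = 0.4579 of the mass, i.e. 45.79%.

45.79 wt%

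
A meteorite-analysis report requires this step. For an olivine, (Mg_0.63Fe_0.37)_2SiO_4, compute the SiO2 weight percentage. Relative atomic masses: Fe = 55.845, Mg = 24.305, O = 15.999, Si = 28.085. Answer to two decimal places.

36.63 wt%

Molar mass of (Mg_0.63Fe_0.37)_2SiO_4 = 1.26×24.305 + 0.74×55.845 + 1×28.085 + 4×15.999 = 164.031 g/mol.
Each formula unit contains 1 Si, equivalent to 1/1 = 1.0000 mol SiO2.
M(SiO2) = 1×28.085 + 2×15.999 = 60.083 g/mol.
Mass of SiO2 per formula unit = 1.0000 × 60.083 = 60.083 g.
SiO2 wt% = 60.083 / 164.031 × 100 = 36.63%.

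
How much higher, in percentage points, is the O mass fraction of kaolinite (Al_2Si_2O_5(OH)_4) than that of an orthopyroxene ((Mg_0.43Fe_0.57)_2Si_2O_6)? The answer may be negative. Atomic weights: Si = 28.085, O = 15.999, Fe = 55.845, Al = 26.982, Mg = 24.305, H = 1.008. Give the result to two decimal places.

15.23 percentage points

First mineral: 143.991 g O in 258.157 g formula = 55.78 wt% O.
Second mineral: 95.994 g O in 236.730 g formula = 40.55 wt% O.
55.78% − 40.55% gives a difference of 15.23 percentage points.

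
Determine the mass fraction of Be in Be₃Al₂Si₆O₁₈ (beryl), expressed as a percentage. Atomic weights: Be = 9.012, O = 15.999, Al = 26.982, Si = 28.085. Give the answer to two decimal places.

Formula mass = 3×9.012 + 2×26.982 + 6×28.085 + 18×15.999 = 537.492 g/mol, of which 27.036 g is Be.
So Be makes up 27.036/537.492 = 0.0503 of the mass, i.e. 5.03%.

5.03 mass %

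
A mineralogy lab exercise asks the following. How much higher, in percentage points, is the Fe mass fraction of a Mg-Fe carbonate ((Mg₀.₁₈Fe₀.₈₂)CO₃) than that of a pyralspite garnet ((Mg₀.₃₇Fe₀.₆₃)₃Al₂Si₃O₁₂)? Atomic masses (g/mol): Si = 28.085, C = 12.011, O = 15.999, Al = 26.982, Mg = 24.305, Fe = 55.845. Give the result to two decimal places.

18.75 percentage points

M((Mg₀.₁₈Fe₀.₈₂)CO₃) = 110.176 g/mol, so wt% Fe = 45.793/110.176 × 100 = 41.56%.
M((Mg₀.₃₇Fe₀.₆₃)₃Al₂Si₃O₁₂) = 462.733 g/mol, so wt% Fe = 105.547/462.733 × 100 = 22.81%.
41.56 − 22.81 = 18.75 pp.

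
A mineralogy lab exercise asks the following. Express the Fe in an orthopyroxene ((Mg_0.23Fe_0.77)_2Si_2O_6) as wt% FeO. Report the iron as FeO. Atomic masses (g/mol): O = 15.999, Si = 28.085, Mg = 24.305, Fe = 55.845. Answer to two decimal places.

Molar mass of (Mg_0.23Fe_0.77)_2Si_2O_6 = 0.46*24.305 + 1.54*55.845 + 2*28.085 + 6*15.999 = 249.346 g/mol.
Each formula unit contains 1.54 Fe, equivalent to 1.54/1 = 1.5400 mol FeO.
M(FeO) = 1×55.845 + 1×15.999 = 71.844 g/mol.
Mass of FeO per formula unit = 1.5400 × 71.844 = 110.640 g.
FeO wt% = 110.640 / 249.346 × 100 = 44.37%.

44.37 wt%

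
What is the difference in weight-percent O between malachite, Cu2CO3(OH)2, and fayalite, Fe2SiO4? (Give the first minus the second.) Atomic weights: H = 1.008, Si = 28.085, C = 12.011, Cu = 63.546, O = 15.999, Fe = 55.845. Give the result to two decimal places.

M(Cu2CO3(OH)2) = 221.114 g/mol, so wt% O = 79.995/221.114 × 100 = 36.18%.
M(Fe2SiO4) = 203.771 g/mol, so wt% O = 63.996/203.771 × 100 = 31.41%.
36.18 − 31.41 = 4.77 pp.

4.77 percentage points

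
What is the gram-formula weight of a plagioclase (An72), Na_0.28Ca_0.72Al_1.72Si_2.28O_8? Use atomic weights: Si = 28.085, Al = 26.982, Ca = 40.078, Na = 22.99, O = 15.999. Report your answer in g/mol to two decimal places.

273.73 g/mol

M = 0.28*22.99 + 0.72*40.078 + 1.72*26.982 + 2.28*28.085 + 8*15.999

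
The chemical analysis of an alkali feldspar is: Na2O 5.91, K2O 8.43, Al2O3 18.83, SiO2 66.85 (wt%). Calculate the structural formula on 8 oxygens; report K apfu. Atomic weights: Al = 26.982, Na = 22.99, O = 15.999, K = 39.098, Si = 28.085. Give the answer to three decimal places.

Na2O: 5.91/61.979 = 0.09535 mol → 0.19070 mol Na, 0.09535 mol O.
K2O: 8.43/94.195 = 0.08950 mol → 0.17900 mol K, 0.08950 mol O.
Al2O3: 18.83/101.961 = 0.18468 mol → 0.36936 mol Al, 0.55404 mol O.
SiO2: 66.85/60.083 = 1.11263 mol → 1.11263 mol Si, 2.22526 mol O.
Total oxygen = 2.96415 mol. Normalization factor = 8/2.96415 = 2.69892.
K per 8 O = 0.17900 × 2.69892 = 0.483.

0.483 K apfu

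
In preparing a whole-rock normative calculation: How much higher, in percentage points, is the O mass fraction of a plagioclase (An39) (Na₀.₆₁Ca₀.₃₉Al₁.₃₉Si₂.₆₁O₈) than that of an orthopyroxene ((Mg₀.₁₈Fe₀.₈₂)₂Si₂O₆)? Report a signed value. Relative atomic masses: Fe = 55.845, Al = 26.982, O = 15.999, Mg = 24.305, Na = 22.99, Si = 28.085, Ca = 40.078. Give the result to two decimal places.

9.66 percentage points

First mineral: 127.992 g O in 268.453 g formula = 47.68 wt% O.
Second mineral: 95.994 g O in 252.500 g formula = 38.02 wt% O.
47.68% − 38.02% gives a difference of 9.66 percentage points.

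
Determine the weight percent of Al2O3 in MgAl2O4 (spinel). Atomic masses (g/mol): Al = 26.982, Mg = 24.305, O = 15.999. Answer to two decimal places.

Molar mass of MgAl2O4 = 1*24.305 + 2*26.982 + 4*15.999 = 142.265 g/mol.
Each formula unit contains 2 Al, equivalent to 2/2 = 1.0000 mol Al2O3.
M(Al2O3) = 2×26.982 + 3×15.999 = 101.961 g/mol.
Mass of Al2O3 per formula unit = 1.0000 × 101.961 = 101.961 g.
Al2O3 wt% = 101.961 / 142.265 × 100 = 71.67%.

71.67 wt%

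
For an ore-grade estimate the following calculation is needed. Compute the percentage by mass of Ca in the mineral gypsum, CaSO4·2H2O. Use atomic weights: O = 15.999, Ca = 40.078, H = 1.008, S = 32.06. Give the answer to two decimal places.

23.28 mass %

Molar mass of CaSO4·2H2O: 1*40.078 + 1*32.06 + 6*15.999 + 4*1.008 = 172.164 g/mol.
Mass of Ca per formula unit: 1 × 40.078 = 40.078 g.
Weight fraction Ca = 40.078 / 172.164 = 0.2328.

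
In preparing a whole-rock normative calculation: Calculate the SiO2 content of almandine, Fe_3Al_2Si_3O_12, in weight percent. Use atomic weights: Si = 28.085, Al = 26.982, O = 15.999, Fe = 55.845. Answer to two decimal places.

Molar mass of Fe_3Al_2Si_3O_12 = 3·55.845 + 2·26.982 + 3·28.085 + 12·15.999 = 497.742 g/mol.
Each formula unit contains 3 Si, equivalent to 3/1 = 3.0000 mol SiO2.
M(SiO2) = 1×28.085 + 2×15.999 = 60.083 g/mol.
Mass of SiO2 per formula unit = 3.0000 × 60.083 = 180.249 g.
SiO2 wt% = 180.249 / 497.742 × 100 = 36.21%.

36.21 wt%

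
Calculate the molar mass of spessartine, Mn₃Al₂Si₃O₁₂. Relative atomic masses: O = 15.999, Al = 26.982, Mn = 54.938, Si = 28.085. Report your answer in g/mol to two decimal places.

Mn: 3 × 54.938 = 164.8140
Al: 2 × 26.982 = 53.9640
Si: 3 × 28.085 = 84.2550
O: 12 × 15.999 = 191.9880
Summing the contributions gives the formula mass.

495.02 g/mol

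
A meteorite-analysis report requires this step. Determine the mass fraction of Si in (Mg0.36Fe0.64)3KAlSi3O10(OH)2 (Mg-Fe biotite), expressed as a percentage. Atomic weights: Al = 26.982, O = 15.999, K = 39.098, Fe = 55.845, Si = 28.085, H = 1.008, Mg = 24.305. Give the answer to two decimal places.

M((Mg0.36Fe0.64)3KAlSi3O10(OH)2) = 477.811 g/mol.
Si contributes 3 × 28.085 = 84.255 g per mole.
84.255/477.811 = 0.1763 → 17.63%.

17.63 weight percent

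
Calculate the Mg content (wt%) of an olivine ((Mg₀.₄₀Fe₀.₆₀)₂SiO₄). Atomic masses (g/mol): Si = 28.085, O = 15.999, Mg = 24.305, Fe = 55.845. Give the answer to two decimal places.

Formula mass = 0.80×24.305 + 1.20×55.845 + 1×28.085 + 4×15.999 = 178.539 g/mol, of which 19.444 g is Mg.
So Mg makes up 19.444/178.539 = 0.1089 of the mass, i.e. 10.89%.

10.89 wt%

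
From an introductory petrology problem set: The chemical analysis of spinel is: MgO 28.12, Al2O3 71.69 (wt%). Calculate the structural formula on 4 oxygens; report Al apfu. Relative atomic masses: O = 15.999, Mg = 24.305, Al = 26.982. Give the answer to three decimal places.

2.004 Al apfu

28.12 wt% MgO ÷ 40.304 g/mol = 0.69770 mol, giving 0.69770 Mg and 0.69770 O.
71.69 wt% Al2O3 ÷ 101.961 g/mol = 0.70311 mol, giving 1.40622 Al and 2.10933 O.
Oxygen sums to 2.80703; scaling by 4/2.80703 = 1.42499 puts the formula on 4 O.
Al: 1.40622 × 1.42499 = 2.004 atoms per formula unit.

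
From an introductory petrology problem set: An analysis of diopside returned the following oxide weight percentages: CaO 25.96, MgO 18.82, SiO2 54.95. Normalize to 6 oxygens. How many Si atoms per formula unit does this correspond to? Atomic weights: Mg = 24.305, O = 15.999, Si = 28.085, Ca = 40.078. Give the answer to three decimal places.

CaO (M=56.077): mol = 0.46293; Ca = 0.46293, O = 0.46293.
MgO (M=40.304): mol = 0.46695; Mg = 0.46695, O = 0.46695.
SiO2 (M=60.083): mol = 0.91457; Si = 0.91457, O = 1.82914.
ΣO = 2.75902; factor = 6/ΣO = 2.17469.
Si apfu = 0.91457 × 2.17469 = 1.989.

1.989 Si apfu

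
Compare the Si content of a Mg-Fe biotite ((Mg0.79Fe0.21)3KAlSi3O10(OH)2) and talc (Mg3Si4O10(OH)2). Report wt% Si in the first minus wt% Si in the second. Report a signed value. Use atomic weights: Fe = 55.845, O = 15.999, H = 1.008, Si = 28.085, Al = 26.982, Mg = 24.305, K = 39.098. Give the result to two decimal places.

M((Mg0.79Fe0.21)3KAlSi3O10(OH)2) = 437.124 g/mol, so wt% Si = 84.255/437.124 × 100 = 19.27%.
M(Mg3Si4O10(OH)2) = 379.259 g/mol, so wt% Si = 112.340/379.259 × 100 = 29.62%.
19.27 − 29.62 = -10.35 pp.

-10.35 percentage points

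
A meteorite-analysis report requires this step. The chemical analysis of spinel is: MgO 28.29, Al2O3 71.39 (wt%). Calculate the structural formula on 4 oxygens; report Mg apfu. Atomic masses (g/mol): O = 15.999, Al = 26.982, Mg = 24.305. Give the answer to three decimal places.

MgO (M=40.304): mol = 0.70192; Mg = 0.70192, O = 0.70192.
Al2O3 (M=101.961): mol = 0.70017; Al = 1.40034, O = 2.10051.
ΣO = 2.80243; factor = 4/ΣO = 1.42733.
Mg apfu = 0.70192 × 1.42733 = 1.002.

1.002 Mg apfu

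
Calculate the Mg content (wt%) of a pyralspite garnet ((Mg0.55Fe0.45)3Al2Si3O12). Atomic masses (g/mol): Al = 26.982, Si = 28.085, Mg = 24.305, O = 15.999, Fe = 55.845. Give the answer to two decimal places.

Molar mass of (Mg0.55Fe0.45)3Al2Si3O12: 1.65·24.305 + 1.35·55.845 + 2·26.982 + 3·28.085 + 12·15.999 = 445.701 g/mol.
Mass of Mg per formula unit: 1.65 × 24.305 = 40.103 g.
Weight fraction Mg = 40.103 / 445.701 = 0.0900.

9.00 wt%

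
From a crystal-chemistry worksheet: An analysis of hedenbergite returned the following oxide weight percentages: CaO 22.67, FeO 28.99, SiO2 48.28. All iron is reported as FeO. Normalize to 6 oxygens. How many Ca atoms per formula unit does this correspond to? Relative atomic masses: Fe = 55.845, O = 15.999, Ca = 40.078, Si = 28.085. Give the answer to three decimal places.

1.004 Ca apfu

22.67 wt% CaO ÷ 56.077 g/mol = 0.40427 mol, giving 0.40427 Ca and 0.40427 O.
28.99 wt% FeO ÷ 71.844 g/mol = 0.40351 mol, giving 0.40351 Fe and 0.40351 O.
48.28 wt% SiO2 ÷ 60.083 g/mol = 0.80356 mol, giving 0.80356 Si and 1.60712 O.
Oxygen sums to 2.41490; scaling by 6/2.41490 = 2.48457 puts the formula on 6 O.
Ca: 0.40427 × 2.48457 = 1.004 atoms per formula unit.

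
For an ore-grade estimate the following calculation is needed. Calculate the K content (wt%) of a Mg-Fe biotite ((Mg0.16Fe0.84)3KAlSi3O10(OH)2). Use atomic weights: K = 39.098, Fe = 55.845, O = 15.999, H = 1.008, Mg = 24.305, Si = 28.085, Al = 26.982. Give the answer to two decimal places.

Formula mass = 0.48×24.305 + 2.52×55.845 + 1×39.098 + 1×26.982 + 3×28.085 + 12×15.999 + 2×1.008 = 496.735 g/mol, of which 39.098 g is K.
So K makes up 39.098/496.735 = 0.0787 of the mass, i.e. 7.87%.

7.87 wt%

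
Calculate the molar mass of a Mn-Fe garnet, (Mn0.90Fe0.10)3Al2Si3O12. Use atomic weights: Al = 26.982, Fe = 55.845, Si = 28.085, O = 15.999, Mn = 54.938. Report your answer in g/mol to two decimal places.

Mn: 2.70 × 54.938 = 148.3326
Fe: 0.30 × 55.845 = 16.7535
Al: 2 × 26.982 = 53.9640
Si: 3 × 28.085 = 84.2550
O: 12 × 15.999 = 191.9880
Summing the contributions gives the formula mass.

495.29 g/mol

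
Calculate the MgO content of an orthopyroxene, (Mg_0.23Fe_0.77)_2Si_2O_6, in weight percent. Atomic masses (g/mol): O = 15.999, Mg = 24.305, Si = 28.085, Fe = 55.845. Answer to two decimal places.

7.44 wt%

Formula mass = 249.346 g/mol.
0.46 Mg → 0.4600 mol MgO per formula unit; M(MgO) = 40.304, so MgO mass = 18.540 g.
18.540/249.346 × 100 = 7.44 wt%.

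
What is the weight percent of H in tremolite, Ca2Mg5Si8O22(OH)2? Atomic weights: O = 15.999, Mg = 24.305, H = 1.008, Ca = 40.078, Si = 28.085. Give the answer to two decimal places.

Formula mass = 2·40.078 + 5·24.305 + 8·28.085 + 24·15.999 + 2·1.008 = 812.353 g/mol, of which 2.016 g is H.
So H makes up 2.016/812.353 = 0.0025 of the mass, i.e. 0.25%.

0.25 mass %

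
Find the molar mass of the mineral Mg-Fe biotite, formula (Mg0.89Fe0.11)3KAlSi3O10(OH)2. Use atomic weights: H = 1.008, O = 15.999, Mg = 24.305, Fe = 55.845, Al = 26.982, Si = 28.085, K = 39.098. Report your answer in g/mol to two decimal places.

The formula mass is the sum 2.67(24.305) + 0.33(55.845) + 1(39.098) + 1(26.982) + 3(28.085) + 12(15.999) + 2(1.008).

427.66 g/mol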